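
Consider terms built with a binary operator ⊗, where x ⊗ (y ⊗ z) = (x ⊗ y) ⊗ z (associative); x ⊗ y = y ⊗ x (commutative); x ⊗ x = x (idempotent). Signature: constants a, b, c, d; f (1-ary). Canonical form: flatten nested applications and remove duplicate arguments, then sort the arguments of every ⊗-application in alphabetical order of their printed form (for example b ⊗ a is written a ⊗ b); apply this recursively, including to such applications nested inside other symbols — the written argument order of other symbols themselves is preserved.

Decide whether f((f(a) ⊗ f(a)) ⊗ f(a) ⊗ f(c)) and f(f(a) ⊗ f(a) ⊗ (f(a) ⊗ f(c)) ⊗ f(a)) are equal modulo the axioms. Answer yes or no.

Answer: yes — both canonical forms are f(f(a) ⊗ f(c))

Derivation:
Left:  f((f(a) ⊗ f(a)) ⊗ f(a) ⊗ f(c))
  Work inside:  (f(a) ⊗ f(a)) ⊗ f(a) ⊗ f(c)
  Flatten:  f(a) ⊗ f(a) ⊗ f(a) ⊗ f(c)
  Deduplicate:  drop duplicate f(a), f(a)
  Sort:  f(a) ⊗ f(c)
  Put back:  f(f(a) ⊗ f(c))
Right:  f(f(a) ⊗ f(a) ⊗ (f(a) ⊗ f(c)) ⊗ f(a))
  Descend into:  f(a) ⊗ f(a) ⊗ (f(a) ⊗ f(c)) ⊗ f(a)
  Flatten:  f(a) ⊗ f(a) ⊗ f(a) ⊗ f(c) ⊗ f(a)
  Idempotence:  drop duplicate f(a), f(a), f(a)
  Sort:  f(a) ⊗ f(c)
  Reassemble:  f(f(a) ⊗ f(c))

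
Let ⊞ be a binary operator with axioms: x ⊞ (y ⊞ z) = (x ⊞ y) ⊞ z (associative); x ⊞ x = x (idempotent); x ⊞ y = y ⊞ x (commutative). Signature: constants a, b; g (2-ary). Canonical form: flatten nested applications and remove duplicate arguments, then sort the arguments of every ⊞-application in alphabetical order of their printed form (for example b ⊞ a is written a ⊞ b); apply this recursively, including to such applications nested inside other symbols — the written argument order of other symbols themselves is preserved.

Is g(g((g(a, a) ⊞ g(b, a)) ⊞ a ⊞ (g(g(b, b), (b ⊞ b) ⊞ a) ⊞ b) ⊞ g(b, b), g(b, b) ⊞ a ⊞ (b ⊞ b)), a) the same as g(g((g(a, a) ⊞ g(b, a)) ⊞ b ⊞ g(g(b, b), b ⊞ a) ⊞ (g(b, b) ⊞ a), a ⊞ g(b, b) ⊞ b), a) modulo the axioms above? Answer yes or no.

Left:  g(g((g(a, a) ⊞ g(b, a)) ⊞ a ⊞ (g(g(b, b), (b ⊞ b) ⊞ a) ⊞ b) ⊞ g(b, b), g(b, b) ⊞ a ⊞ (b ⊞ b)), a)
  Focus inside:  (g(a, a) ⊞ g(b, a)) ⊞ a ⊞ (g(g(b, b), (b ⊞ b) ⊞ a) ⊞ b) ⊞ g(b, b)
  Un-nest:  g(a, a) ⊞ g(b, a) ⊞ a ⊞ g(g(b, b), (b ⊞ b) ⊞ a) ⊞ b ⊞ g(b, b)
  Inside:  g(g(b, b), (b ⊞ b) ⊞ a)  →  g(g(b, b), a ⊞ b)
  Order the arguments:  a ⊞ b ⊞ g(a, a) ⊞ g(b, a) ⊞ g(b, b) ⊞ g(g(b, b), a ⊞ b)
  Put back:  g(g(a ⊞ b ⊞ g(a, a) ⊞ g(b, a) ⊞ g(b, b) ⊞ g(g(b, b), a ⊞ b), a ⊞ b ⊞ g(b, b)), a)
Right:  g(g((g(a, a) ⊞ g(b, a)) ⊞ b ⊞ g(g(b, b), b ⊞ a) ⊞ (g(b, b) ⊞ a), a ⊞ g(b, b) ⊞ b), a)
  Work inside:  (g(a, a) ⊞ g(b, a)) ⊞ b ⊞ g(g(b, b), b ⊞ a) ⊞ (g(b, b) ⊞ a)
  Flatten:  g(a, a) ⊞ g(b, a) ⊞ b ⊞ g(g(b, b), b ⊞ a) ⊞ g(b, b) ⊞ a
  Canonicalize subterm:  g(g(b, b), b ⊞ a)  →  g(g(b, b), a ⊞ b)
  Order the arguments:  a ⊞ b ⊞ g(a, a) ⊞ g(b, a) ⊞ g(b, b) ⊞ g(g(b, b), a ⊞ b)
  Reassemble:  g(g(a ⊞ b ⊞ g(a, a) ⊞ g(b, a) ⊞ g(b, b) ⊞ g(g(b, b), a ⊞ b), a ⊞ b ⊞ g(b, b)), a)

Answer: yes — both canonical forms are g(g(a ⊞ b ⊞ g(a, a) ⊞ g(b, a) ⊞ g(b, b) ⊞ g(g(b, b), a ⊞ b), a ⊞ b ⊞ g(b, b)), a)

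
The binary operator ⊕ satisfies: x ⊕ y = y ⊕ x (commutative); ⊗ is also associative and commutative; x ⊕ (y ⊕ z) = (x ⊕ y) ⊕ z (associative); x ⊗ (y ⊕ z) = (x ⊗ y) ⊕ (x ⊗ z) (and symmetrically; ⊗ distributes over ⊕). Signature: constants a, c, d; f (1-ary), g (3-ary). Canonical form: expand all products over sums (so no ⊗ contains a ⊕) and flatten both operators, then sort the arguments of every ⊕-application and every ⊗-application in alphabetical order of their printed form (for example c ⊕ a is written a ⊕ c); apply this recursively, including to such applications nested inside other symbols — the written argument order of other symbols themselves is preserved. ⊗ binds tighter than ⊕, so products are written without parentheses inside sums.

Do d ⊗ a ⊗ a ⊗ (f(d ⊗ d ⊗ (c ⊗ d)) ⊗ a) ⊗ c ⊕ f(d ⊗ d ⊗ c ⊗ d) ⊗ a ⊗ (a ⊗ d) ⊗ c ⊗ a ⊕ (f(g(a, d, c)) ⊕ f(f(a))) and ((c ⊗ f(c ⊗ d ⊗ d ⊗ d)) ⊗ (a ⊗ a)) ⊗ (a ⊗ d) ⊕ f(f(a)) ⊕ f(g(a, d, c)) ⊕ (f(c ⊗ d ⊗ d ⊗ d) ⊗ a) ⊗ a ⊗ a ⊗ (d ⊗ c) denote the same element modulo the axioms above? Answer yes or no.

Left:  d ⊗ a ⊗ a ⊗ (f(d ⊗ d ⊗ (c ⊗ d)) ⊗ a) ⊗ c ⊕ f(d ⊗ d ⊗ c ⊗ d) ⊗ a ⊗ (a ⊗ d) ⊗ c ⊗ a ⊕ (f(g(a, d, c)) ⊕ f(f(a)))
  Merge nested applications:  a ⊗ a ⊗ a ⊗ c ⊗ d ⊗ f(c ⊗ d ⊗ d ⊗ d) ⊕ a ⊗ a ⊗ a ⊗ c ⊗ d ⊗ f(c ⊗ d ⊗ d ⊗ d) ⊕ f(g(a, d, c)) ⊕ f(f(a))
  Sort arguments:  a ⊗ a ⊗ a ⊗ c ⊗ d ⊗ f(c ⊗ d ⊗ d ⊗ d) ⊕ a ⊗ a ⊗ a ⊗ c ⊗ d ⊗ f(c ⊗ d ⊗ d ⊗ d) ⊕ f(f(a)) ⊕ f(g(a, d, c))
Right:  ((c ⊗ f(c ⊗ d ⊗ d ⊗ d)) ⊗ (a ⊗ a)) ⊗ (a ⊗ d) ⊕ f(f(a)) ⊕ f(g(a, d, c)) ⊕ (f(c ⊗ d ⊗ d ⊗ d) ⊗ a) ⊗ a ⊗ a ⊗ (d ⊗ c)
  Un-nest:  a ⊗ a ⊗ a ⊗ c ⊗ d ⊗ f(c ⊗ d ⊗ d ⊗ d) ⊕ f(f(a)) ⊕ f(g(a, d, c)) ⊕ a ⊗ a ⊗ a ⊗ c ⊗ d ⊗ f(c ⊗ d ⊗ d ⊗ d)
  Sort:  a ⊗ a ⊗ a ⊗ c ⊗ d ⊗ f(c ⊗ d ⊗ d ⊗ d) ⊕ a ⊗ a ⊗ a ⊗ c ⊗ d ⊗ f(c ⊗ d ⊗ d ⊗ d) ⊕ f(f(a)) ⊕ f(g(a, d, c))

Answer: yes — both canonical forms are a ⊗ a ⊗ a ⊗ c ⊗ d ⊗ f(c ⊗ d ⊗ d ⊗ d) ⊕ a ⊗ a ⊗ a ⊗ c ⊗ d ⊗ f(c ⊗ d ⊗ d ⊗ d) ⊕ f(f(a)) ⊕ f(g(a, d, c))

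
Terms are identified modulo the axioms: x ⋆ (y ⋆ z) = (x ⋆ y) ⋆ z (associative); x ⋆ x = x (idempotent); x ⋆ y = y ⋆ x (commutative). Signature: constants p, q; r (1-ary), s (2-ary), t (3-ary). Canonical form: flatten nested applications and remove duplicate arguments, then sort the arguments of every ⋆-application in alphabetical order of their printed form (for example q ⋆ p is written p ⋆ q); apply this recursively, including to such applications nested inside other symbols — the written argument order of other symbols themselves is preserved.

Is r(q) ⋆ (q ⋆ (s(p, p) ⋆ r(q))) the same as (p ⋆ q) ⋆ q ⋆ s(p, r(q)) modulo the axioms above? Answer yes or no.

Left:  r(q) ⋆ (q ⋆ (s(p, p) ⋆ r(q)))
  Merge nested applications:  r(q) ⋆ q ⋆ s(p, p) ⋆ r(q)
  Idempotence:  drop duplicate r(q)
  Order the arguments:  q ⋆ r(q) ⋆ s(p, p)
Right:  (p ⋆ q) ⋆ q ⋆ s(p, r(q))
  Merge nested applications:  p ⋆ q ⋆ q ⋆ s(p, r(q))
  Deduplicate:  drop duplicate q
  Sort:  p ⋆ q ⋆ s(p, r(q))

Answer: no — q ⋆ r(q) ⋆ s(p, p) vs p ⋆ q ⋆ s(p, r(q))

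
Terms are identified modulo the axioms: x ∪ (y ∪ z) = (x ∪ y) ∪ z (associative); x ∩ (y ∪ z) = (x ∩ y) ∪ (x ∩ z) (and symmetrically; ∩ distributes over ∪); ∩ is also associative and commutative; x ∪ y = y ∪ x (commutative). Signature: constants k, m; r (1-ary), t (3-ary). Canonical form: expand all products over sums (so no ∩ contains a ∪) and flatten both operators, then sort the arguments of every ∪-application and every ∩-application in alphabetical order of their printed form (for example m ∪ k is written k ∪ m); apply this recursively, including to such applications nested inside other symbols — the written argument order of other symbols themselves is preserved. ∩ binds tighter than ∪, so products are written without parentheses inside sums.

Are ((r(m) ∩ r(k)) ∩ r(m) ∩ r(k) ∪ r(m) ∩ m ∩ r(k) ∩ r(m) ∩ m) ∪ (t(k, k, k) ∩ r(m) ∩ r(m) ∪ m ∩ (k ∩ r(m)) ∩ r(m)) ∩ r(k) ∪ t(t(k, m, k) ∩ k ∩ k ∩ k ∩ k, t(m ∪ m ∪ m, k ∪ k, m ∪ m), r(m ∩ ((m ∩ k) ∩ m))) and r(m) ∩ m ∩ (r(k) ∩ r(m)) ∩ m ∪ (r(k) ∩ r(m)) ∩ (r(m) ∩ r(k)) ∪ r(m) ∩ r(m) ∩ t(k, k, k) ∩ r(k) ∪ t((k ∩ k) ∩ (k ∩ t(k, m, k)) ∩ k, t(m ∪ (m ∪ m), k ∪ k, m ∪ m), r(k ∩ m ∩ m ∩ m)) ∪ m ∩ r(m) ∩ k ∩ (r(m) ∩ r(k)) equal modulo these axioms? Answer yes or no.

Answer: yes — both canonical forms are k ∩ m ∩ r(k) ∩ r(m) ∩ r(m) ∪ m ∩ m ∩ r(k) ∩ r(m) ∩ r(m) ∪ r(k) ∩ r(k) ∩ r(m) ∩ r(m) ∪ r(k) ∩ r(m) ∩ r(m) ∩ t(k, k, k) ∪ t(k ∩ k ∩ k ∩ k ∩ t(k, m, k), t(m ∪ m ∪ m, k ∪ k, m ∪ m), r(k ∩ m ∩ m ∩ m))

Derivation:
Left:  ((r(m) ∩ r(k)) ∩ r(m) ∩ r(k) ∪ r(m) ∩ m ∩ r(k) ∩ r(m) ∩ m) ∪ (t(k, k, k) ∩ r(m) ∩ r(m) ∪ m ∩ (k ∩ r(m)) ∩ r(m)) ∩ r(k) ∪ t(t(k, m, k) ∩ k ∩ k ∩ k ∩ k, t(m ∪ m ∪ m, k ∪ k, m ∪ m), r(m ∩ ((m ∩ k) ∩ m)))
  Expand:  r(k) ∩ r(k) ∩ r(m) ∩ r(m) ∪ m ∩ m ∩ r(k) ∩ r(m) ∩ r(m) ∪ r(k) ∩ r(m) ∩ r(m) ∩ t(k, k, k) ∪ k ∩ m ∩ r(k) ∩ r(m) ∩ r(m) ∪ t(k ∩ k ∩ k ∩ k ∩ t(k, m, k), t(m ∪ m ∪ m, k ∪ k, m ∪ m), r(k ∩ m ∩ m ∩ m))
  Sort:  k ∩ m ∩ r(k) ∩ r(m) ∩ r(m) ∪ m ∩ m ∩ r(k) ∩ r(m) ∩ r(m) ∪ r(k) ∩ r(k) ∩ r(m) ∩ r(m) ∪ r(k) ∩ r(m) ∩ r(m) ∩ t(k, k, k) ∪ t(k ∩ k ∩ k ∩ k ∩ t(k, m, k), t(m ∪ m ∪ m, k ∪ k, m ∪ m), r(k ∩ m ∩ m ∩ m))
Right:  r(m) ∩ m ∩ (r(k) ∩ r(m)) ∩ m ∪ (r(k) ∩ r(m)) ∩ (r(m) ∩ r(k)) ∪ r(m) ∩ r(m) ∩ t(k, k, k) ∩ r(k) ∪ t((k ∩ k) ∩ (k ∩ t(k, m, k)) ∩ k, t(m ∪ (m ∪ m), k ∪ k, m ∪ m), r(k ∩ m ∩ m ∩ m)) ∪ m ∩ r(m) ∩ k ∩ (r(m) ∩ r(k))
  Flatten:  m ∩ m ∩ r(k) ∩ r(m) ∩ r(m) ∪ r(k) ∩ r(k) ∩ r(m) ∩ r(m) ∪ r(k) ∩ r(m) ∩ r(m) ∩ t(k, k, k) ∪ t(k ∩ k ∩ k ∩ k ∩ t(k, m, k), t(m ∪ m ∪ m, k ∪ k, m ∪ m), r(k ∩ m ∩ m ∩ m)) ∪ k ∩ m ∩ r(k) ∩ r(m) ∩ r(m)
  Sort:  k ∩ m ∩ r(k) ∩ r(m) ∩ r(m) ∪ m ∩ m ∩ r(k) ∩ r(m) ∩ r(m) ∪ r(k) ∩ r(k) ∩ r(m) ∩ r(m) ∪ r(k) ∩ r(m) ∩ r(m) ∩ t(k, k, k) ∪ t(k ∩ k ∩ k ∩ k ∩ t(k, m, k), t(m ∪ m ∪ m, k ∪ k, m ∪ m), r(k ∩ m ∩ m ∩ m))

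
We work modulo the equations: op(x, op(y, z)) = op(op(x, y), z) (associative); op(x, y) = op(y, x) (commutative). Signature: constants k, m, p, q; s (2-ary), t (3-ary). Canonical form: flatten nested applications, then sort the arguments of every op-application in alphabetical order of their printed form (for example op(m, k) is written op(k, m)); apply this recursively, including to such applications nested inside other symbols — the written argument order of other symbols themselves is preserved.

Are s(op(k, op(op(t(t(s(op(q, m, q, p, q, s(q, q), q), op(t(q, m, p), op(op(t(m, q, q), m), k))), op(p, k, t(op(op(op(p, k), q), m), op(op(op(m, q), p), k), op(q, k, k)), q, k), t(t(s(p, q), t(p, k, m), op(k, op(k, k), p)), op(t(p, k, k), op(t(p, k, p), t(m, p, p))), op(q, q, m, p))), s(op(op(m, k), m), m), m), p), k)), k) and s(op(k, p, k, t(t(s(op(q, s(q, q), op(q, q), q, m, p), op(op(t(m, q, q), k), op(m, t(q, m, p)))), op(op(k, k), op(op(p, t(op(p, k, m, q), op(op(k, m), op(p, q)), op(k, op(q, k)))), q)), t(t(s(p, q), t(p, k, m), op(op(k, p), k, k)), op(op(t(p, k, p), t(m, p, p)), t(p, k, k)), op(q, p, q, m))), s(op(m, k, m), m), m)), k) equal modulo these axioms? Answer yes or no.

Answer: yes — both canonical forms are s(op(k, k, p, t(t(s(op(m, p, q, q, q, q, s(q, q)), op(k, m, t(m, q, q), t(q, m, p))), op(k, k, p, q, t(op(k, m, p, q), op(k, m, p, q), op(k, k, q))), t(t(s(p, q), t(p, k, m), op(k, k, k, p)), op(t(m, p, p), t(p, k, k), t(p, k, p)), op(m, p, q, q))), s(op(k, m, m), m), m)), k)

Derivation:
Left:  s(op(k, op(op(t(t(s(op(q, m, q, p, q, s(q, q), q), op(t(q, m, p), op(op(t(m, q, q), m), k))), op(p, k, t(op(op(op(p, k), q), m), op(op(op(m, q), p), k), op(q, k, k)), q, k), t(t(s(p, q), t(p, k, m), op(k, op(k, k), p)), op(t(p, k, k), op(t(p, k, p), t(m, p, p))), op(q, q, m, p))), s(op(op(m, k), m), m), m), p), k)), k)
  Focus inside:  op(k, op(op(t(t(s(op(q, m, q, p, q, s(q, q), q), op(t(q, m, p), op(op(t(m, q, q), m), k))), op(p, k, t(op(op(op(p, k), q), m), op(op(op(m, q), p), k), op(q, k, k)), q, k), t(t(s(p, q), t(p, k, m), op(k, op(k, k), p)), op(t(p, k, k), op(t(p, k, p), t(m, p, p))), op(q, q, m, p))), s(op(op(m, k), m), m), m), p), k))
  Un-nest:  op(k, t(t(s(op(q, m, q, p, q, s(q, q), q), op(t(q, m, p), op(op(t(m, q, q), m), k))), op(p, k, t(op(op(op(p, k), q), m), op(op(op(m, q), p), k), op(q, k, k)), q, k), t(t(s(p, q), t(p, k, m), op(k, op(k, k), p)), op(t(p, k, k), op(t(p, k, p), t(m, p, p))), op(q, q, m, p))), s(op(op(m, k), m), m), m), p, k)
  Canonicalize subterm:  t(t(s(op(q, m, q, p, q, s(q, q), q), op(t(q, m, p), op(op(t(m, q, q), m), k))), op(p, k, t(op(op(op(p, k), q), m), op(op(op(m, q), p), k), op(q, k, k)), q, k), t(t(s(p, q), t(p, k, m), op(k, op(k, k), p)), op(t(p, k, k), op(t(p, k, p), t(m, p, p))), op(q, q, m, p))), s(op(op(m, k), m), m), m)  →  t(t(s(op(m, p, q, q, q, q, s(q, q)), op(k, m, t(m, q, q), t(q, m, p))), op(k, k, p, q, t(op(k, m, p, q), op(k, m, p, q), op(k, k, q))), t(t(s(p, q), t(p, k, m), op(k, k, k, p)), op(t(m, p, p), t(p, k, k), t(p, k, p)), op(m, p, q, q))), s(op(k, m, m), m), m)
  Sort:  op(k, k, p, t(t(s(op(m, p, q, q, q, q, s(q, q)), op(k, m, t(m, q, q), t(q, m, p))), op(k, k, p, q, t(op(k, m, p, q), op(k, m, p, q), op(k, k, q))), t(t(s(p, q), t(p, k, m), op(k, k, k, p)), op(t(m, p, p), t(p, k, k), t(p, k, p)), op(m, p, q, q))), s(op(k, m, m), m), m))
  Reassemble:  s(op(k, k, p, t(t(s(op(m, p, q, q, q, q, s(q, q)), op(k, m, t(m, q, q), t(q, m, p))), op(k, k, p, q, t(op(k, m, p, q), op(k, m, p, q), op(k, k, q))), t(t(s(p, q), t(p, k, m), op(k, k, k, p)), op(t(m, p, p), t(p, k, k), t(p, k, p)), op(m, p, q, q))), s(op(k, m, m), m), m)), k)
Right:  s(op(k, p, k, t(t(s(op(q, s(q, q), op(q, q), q, m, p), op(op(t(m, q, q), k), op(m, t(q, m, p)))), op(op(k, k), op(op(p, t(op(p, k, m, q), op(op(k, m), op(p, q)), op(k, op(q, k)))), q)), t(t(s(p, q), t(p, k, m), op(op(k, p), k, k)), op(op(t(p, k, p), t(m, p, p)), t(p, k, k)), op(q, p, q, m))), s(op(m, k, m), m), m)), k)
  Work inside:  op(k, p, k, t(t(s(op(q, s(q, q), op(q, q), q, m, p), op(op(t(m, q, q), k), op(m, t(q, m, p)))), op(op(k, k), op(op(p, t(op(p, k, m, q), op(op(k, m), op(p, q)), op(k, op(q, k)))), q)), t(t(s(p, q), t(p, k, m), op(op(k, p), k, k)), op(op(t(p, k, p), t(m, p, p)), t(p, k, k)), op(q, p, q, m))), s(op(m, k, m), m), m))
  Inside:  t(t(s(op(q, s(q, q), op(q, q), q, m, p), op(op(t(m, q, q), k), op(m, t(q, m, p)))), op(op(k, k), op(op(p, t(op(p, k, m, q), op(op(k, m), op(p, q)), op(k, op(q, k)))), q)), t(t(s(p, q), t(p, k, m), op(op(k, p), k, k)), op(op(t(p, k, p), t(m, p, p)), t(p, k, k)), op(q, p, q, m))), s(op(m, k, m), m), m)  →  t(t(s(op(m, p, q, q, q, q, s(q, q)), op(k, m, t(m, q, q), t(q, m, p))), op(k, k, p, q, t(op(k, m, p, q), op(k, m, p, q), op(k, k, q))), t(t(s(p, q), t(p, k, m), op(k, k, k, p)), op(t(m, p, p), t(p, k, k), t(p, k, p)), op(m, p, q, q))), s(op(k, m, m), m), m)
  Order the arguments:  op(k, k, p, t(t(s(op(m, p, q, q, q, q, s(q, q)), op(k, m, t(m, q, q), t(q, m, p))), op(k, k, p, q, t(op(k, m, p, q), op(k, m, p, q), op(k, k, q))), t(t(s(p, q), t(p, k, m), op(k, k, k, p)), op(t(m, p, p), t(p, k, k), t(p, k, p)), op(m, p, q, q))), s(op(k, m, m), m), m))
  Put back:  s(op(k, k, p, t(t(s(op(m, p, q, q, q, q, s(q, q)), op(k, m, t(m, q, q), t(q, m, p))), op(k, k, p, q, t(op(k, m, p, q), op(k, m, p, q), op(k, k, q))), t(t(s(p, q), t(p, k, m), op(k, k, k, p)), op(t(m, p, p), t(p, k, k), t(p, k, p)), op(m, p, q, q))), s(op(k, m, m), m), m)), k)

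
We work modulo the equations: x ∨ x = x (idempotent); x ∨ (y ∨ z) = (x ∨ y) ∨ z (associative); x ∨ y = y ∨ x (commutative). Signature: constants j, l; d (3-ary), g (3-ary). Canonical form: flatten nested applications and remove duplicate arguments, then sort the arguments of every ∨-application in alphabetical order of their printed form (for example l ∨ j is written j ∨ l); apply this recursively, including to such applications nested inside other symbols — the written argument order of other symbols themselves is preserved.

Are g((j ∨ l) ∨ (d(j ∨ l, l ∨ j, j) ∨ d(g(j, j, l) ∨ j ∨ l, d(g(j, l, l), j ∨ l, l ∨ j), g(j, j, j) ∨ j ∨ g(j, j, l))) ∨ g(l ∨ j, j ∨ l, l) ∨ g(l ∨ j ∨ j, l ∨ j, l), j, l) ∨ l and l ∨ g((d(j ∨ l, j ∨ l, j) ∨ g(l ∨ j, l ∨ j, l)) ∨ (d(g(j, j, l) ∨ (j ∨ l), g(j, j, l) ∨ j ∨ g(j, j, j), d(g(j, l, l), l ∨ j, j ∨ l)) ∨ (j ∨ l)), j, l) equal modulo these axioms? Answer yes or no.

Answer: no — g(d(g(j, j, l) ∨ j ∨ l, d(g(j, l, l), j ∨ l, j ∨ l), g(j, j, j) ∨ g(j, j, l) ∨ j) ∨ d(j ∨ l, j ∨ l, j) ∨ g(j ∨ l, j ∨ l, l) ∨ j ∨ l, j, l) ∨ l vs g(d(g(j, j, l) ∨ j ∨ l, g(j, j, j) ∨ g(j, j, l) ∨ j, d(g(j, l, l), j ∨ l, j ∨ l)) ∨ d(j ∨ l, j ∨ l, j) ∨ g(j ∨ l, j ∨ l, l) ∨ j ∨ l, j, l) ∨ l

Derivation:
Left:  g((j ∨ l) ∨ (d(j ∨ l, l ∨ j, j) ∨ d(g(j, j, l) ∨ j ∨ l, d(g(j, l, l), j ∨ l, l ∨ j), g(j, j, j) ∨ j ∨ g(j, j, l))) ∨ g(l ∨ j, j ∨ l, l) ∨ g(l ∨ j ∨ j, l ∨ j, l), j, l) ∨ l
  Simplify inside:  g((j ∨ l) ∨ (d(j ∨ l, l ∨ j, j) ∨ d(g(j, j, l) ∨ j ∨ l, d(g(j, l, l), j ∨ l, l ∨ j), g(j, j, j) ∨ j ∨ g(j, j, l))) ∨ g(l ∨ j, j ∨ l, l) ∨ g(l ∨ j ∨ j, l ∨ j, l), j, l)  →  g(d(g(j, j, l) ∨ j ∨ l, d(g(j, l, l), j ∨ l, j ∨ l), g(j, j, j) ∨ g(j, j, l) ∨ j) ∨ d(j ∨ l, j ∨ l, j) ∨ g(j ∨ l, j ∨ l, l) ∨ j ∨ l, j, l)
  Sort arguments:  g(d(g(j, j, l) ∨ j ∨ l, d(g(j, l, l), j ∨ l, j ∨ l), g(j, j, j) ∨ g(j, j, l) ∨ j) ∨ d(j ∨ l, j ∨ l, j) ∨ g(j ∨ l, j ∨ l, l) ∨ j ∨ l, j, l) ∨ l
Right:  l ∨ g((d(j ∨ l, j ∨ l, j) ∨ g(l ∨ j, l ∨ j, l)) ∨ (d(g(j, j, l) ∨ (j ∨ l), g(j, j, l) ∨ j ∨ g(j, j, j), d(g(j, l, l), l ∨ j, j ∨ l)) ∨ (j ∨ l)), j, l)
  Inside:  g((d(j ∨ l, j ∨ l, j) ∨ g(l ∨ j, l ∨ j, l)) ∨ (d(g(j, j, l) ∨ (j ∨ l), g(j, j, l) ∨ j ∨ g(j, j, j), d(g(j, l, l), l ∨ j, j ∨ l)) ∨ (j ∨ l)), j, l)  →  g(d(g(j, j, l) ∨ j ∨ l, g(j, j, j) ∨ g(j, j, l) ∨ j, d(g(j, l, l), j ∨ l, j ∨ l)) ∨ d(j ∨ l, j ∨ l, j) ∨ g(j ∨ l, j ∨ l, l) ∨ j ∨ l, j, l)
  Order the arguments:  g(d(g(j, j, l) ∨ j ∨ l, g(j, j, j) ∨ g(j, j, l) ∨ j, d(g(j, l, l), j ∨ l, j ∨ l)) ∨ d(j ∨ l, j ∨ l, j) ∨ g(j ∨ l, j ∨ l, l) ∨ j ∨ l, j, l) ∨ l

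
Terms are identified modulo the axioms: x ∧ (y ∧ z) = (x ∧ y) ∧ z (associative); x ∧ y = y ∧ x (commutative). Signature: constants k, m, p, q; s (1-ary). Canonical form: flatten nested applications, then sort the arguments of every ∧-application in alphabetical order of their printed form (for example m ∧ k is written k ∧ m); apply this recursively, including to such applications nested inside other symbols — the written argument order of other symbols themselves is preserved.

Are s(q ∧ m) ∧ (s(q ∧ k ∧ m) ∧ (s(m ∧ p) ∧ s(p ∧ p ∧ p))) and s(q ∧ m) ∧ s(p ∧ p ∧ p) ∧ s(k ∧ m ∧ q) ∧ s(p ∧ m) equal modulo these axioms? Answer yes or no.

Left:  s(q ∧ m) ∧ (s(q ∧ k ∧ m) ∧ (s(m ∧ p) ∧ s(p ∧ p ∧ p)))
  Flatten:  s(q ∧ m) ∧ s(q ∧ k ∧ m) ∧ s(m ∧ p) ∧ s(p ∧ p ∧ p)
  Simplify inside:  s(q ∧ m)  →  s(m ∧ q)
  Canonicalize subterm:  s(q ∧ k ∧ m)  →  s(k ∧ m ∧ q)
  Order the arguments:  s(k ∧ m ∧ q) ∧ s(m ∧ p) ∧ s(m ∧ q) ∧ s(p ∧ p ∧ p)
Right:  s(q ∧ m) ∧ s(p ∧ p ∧ p) ∧ s(k ∧ m ∧ q) ∧ s(p ∧ m)
  Inside:  s(q ∧ m)  →  s(m ∧ q)
  Inside:  s(p ∧ m)  →  s(m ∧ p)
  Order the arguments:  s(k ∧ m ∧ q) ∧ s(m ∧ p) ∧ s(m ∧ q) ∧ s(p ∧ p ∧ p)

Answer: yes — both canonical forms are s(k ∧ m ∧ q) ∧ s(m ∧ p) ∧ s(m ∧ q) ∧ s(p ∧ p ∧ p)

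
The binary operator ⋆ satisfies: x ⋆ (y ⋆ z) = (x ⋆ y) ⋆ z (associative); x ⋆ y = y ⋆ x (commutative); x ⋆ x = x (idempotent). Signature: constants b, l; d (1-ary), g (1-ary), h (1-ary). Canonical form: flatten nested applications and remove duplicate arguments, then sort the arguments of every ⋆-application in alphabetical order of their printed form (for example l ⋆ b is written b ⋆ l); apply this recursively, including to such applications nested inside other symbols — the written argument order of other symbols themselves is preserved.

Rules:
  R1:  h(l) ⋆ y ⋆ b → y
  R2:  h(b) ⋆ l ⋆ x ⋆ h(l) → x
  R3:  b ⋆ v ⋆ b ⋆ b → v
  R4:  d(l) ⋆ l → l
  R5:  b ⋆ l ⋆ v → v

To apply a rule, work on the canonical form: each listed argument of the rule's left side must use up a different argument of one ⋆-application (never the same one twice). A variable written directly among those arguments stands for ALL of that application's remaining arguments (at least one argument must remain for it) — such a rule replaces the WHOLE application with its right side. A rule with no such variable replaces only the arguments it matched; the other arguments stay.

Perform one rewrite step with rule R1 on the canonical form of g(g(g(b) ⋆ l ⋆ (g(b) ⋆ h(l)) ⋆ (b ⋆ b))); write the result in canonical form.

Canonical form:  g(g(b ⋆ g(b) ⋆ h(l) ⋆ l))
R1 matches:  uses b, h(l);  y := g(b) ⋆ l
The extension variable absorbs all remaining arguments, so the whole application is rewritten.
New term:  g(g(g(b) ⋆ l))

Answer: g(g(g(b) ⋆ l))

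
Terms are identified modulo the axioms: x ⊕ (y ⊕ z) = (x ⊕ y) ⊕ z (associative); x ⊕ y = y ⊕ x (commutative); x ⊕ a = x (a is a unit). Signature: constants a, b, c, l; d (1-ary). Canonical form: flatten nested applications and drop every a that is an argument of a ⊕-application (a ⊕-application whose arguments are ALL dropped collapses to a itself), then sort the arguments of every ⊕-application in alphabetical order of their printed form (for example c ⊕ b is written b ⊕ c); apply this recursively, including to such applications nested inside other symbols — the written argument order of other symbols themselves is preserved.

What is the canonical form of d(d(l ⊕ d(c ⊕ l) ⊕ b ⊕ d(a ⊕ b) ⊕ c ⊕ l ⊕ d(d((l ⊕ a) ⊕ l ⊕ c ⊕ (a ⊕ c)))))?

Descend into:  l ⊕ d(c ⊕ l) ⊕ b ⊕ d(a ⊕ b) ⊕ c ⊕ l ⊕ d(d((l ⊕ a) ⊕ l ⊕ c ⊕ (a ⊕ c)))
Inside:  d(a ⊕ b)  →  d(b)
Inside:  d(d((l ⊕ a) ⊕ l ⊕ c ⊕ (a ⊕ c)))  →  d(d(c ⊕ c ⊕ l ⊕ l))
Sort arguments:  b ⊕ c ⊕ d(b) ⊕ d(c ⊕ l) ⊕ d(d(c ⊕ c ⊕ l ⊕ l)) ⊕ l ⊕ l
Rebuild:  d(d(b ⊕ c ⊕ d(b) ⊕ d(c ⊕ l) ⊕ d(d(c ⊕ c ⊕ l ⊕ l)) ⊕ l ⊕ l))

Answer: d(d(b ⊕ c ⊕ d(b) ⊕ d(c ⊕ l) ⊕ d(d(c ⊕ c ⊕ l ⊕ l)) ⊕ l ⊕ l))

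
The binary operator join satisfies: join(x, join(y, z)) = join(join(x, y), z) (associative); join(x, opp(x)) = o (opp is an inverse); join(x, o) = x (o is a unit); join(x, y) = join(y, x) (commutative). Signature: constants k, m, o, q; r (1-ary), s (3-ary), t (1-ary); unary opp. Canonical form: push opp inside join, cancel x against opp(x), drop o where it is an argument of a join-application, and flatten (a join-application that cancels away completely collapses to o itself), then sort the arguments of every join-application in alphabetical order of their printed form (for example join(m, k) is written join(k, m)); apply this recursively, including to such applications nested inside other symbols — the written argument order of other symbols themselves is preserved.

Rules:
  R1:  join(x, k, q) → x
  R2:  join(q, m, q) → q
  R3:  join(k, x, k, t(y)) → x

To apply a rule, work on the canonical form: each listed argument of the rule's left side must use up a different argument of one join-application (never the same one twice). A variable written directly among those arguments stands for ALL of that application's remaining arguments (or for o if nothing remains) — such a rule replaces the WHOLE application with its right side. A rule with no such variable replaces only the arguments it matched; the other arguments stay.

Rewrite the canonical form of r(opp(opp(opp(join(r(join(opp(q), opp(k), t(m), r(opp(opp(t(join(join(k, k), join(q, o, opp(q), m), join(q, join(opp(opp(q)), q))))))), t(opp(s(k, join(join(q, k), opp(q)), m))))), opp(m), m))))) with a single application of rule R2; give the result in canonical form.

Answer: r(opp(r(join(opp(k), opp(q), r(t(join(k, k, q, q))), t(m), t(opp(s(k, k, m)))))))

Derivation:
Canonical form:  r(opp(r(join(opp(k), opp(q), r(t(join(k, k, m, q, q, q))), t(m), t(opp(s(k, k, m)))))))
Match R2:  consume m, q, q
Result:  r(opp(r(join(opp(k), opp(q), r(t(join(k, k, q, q))), t(m), t(opp(s(k, k, m)))))))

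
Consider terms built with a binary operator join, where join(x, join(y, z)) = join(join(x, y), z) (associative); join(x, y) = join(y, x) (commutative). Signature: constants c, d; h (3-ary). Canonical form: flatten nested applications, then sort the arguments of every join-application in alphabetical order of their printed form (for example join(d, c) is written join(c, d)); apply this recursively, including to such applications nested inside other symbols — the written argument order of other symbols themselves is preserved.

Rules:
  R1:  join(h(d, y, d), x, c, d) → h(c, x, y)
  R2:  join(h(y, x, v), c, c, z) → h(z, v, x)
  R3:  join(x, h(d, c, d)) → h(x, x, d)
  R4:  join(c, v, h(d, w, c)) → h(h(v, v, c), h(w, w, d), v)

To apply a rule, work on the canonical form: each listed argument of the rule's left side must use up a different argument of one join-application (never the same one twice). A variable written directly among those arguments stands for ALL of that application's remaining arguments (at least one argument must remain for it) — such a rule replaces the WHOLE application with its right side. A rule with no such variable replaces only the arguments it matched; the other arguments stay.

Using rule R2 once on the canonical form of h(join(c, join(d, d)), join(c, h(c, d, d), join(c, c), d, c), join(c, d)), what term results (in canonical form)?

Canonical form:  h(join(c, d, d), join(c, c, c, c, d, h(c, d, d)), join(c, d))
R2 matches:  uses c, c, h(c, d, d);  v := d, x := d, y := c, z := join(c, c, d)
The extension variable absorbs all remaining arguments, so the whole application is rewritten.
New term:  h(join(c, d, d), h(join(c, c, d), d, d), join(c, d))

Answer: h(join(c, d, d), h(join(c, c, d), d, d), join(c, d))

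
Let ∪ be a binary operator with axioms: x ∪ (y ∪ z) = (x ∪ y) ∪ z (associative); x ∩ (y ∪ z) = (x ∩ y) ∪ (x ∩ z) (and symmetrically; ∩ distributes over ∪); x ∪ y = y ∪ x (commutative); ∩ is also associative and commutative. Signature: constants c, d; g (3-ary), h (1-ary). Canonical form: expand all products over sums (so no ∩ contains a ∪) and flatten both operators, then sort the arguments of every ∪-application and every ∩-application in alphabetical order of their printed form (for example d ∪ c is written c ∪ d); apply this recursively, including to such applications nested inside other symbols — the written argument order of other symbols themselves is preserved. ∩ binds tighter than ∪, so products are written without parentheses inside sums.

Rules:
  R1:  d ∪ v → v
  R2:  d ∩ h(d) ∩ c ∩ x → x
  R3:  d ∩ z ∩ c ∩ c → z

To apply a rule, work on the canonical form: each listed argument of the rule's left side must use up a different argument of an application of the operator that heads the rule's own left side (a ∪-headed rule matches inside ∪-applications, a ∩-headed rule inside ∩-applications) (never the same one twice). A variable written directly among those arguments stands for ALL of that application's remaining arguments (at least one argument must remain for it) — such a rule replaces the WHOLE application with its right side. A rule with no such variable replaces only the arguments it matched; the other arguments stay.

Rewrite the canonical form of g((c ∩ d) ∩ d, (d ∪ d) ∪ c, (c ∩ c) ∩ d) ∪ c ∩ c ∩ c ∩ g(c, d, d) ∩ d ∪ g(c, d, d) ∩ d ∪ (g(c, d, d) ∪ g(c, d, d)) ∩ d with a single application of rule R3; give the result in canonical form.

Canonical form:  c ∩ c ∩ c ∩ d ∩ g(c, d, d) ∪ d ∩ g(c, d, d) ∪ d ∩ g(c, d, d) ∪ d ∩ g(c, d, d) ∪ g(c ∩ d ∩ d, c ∪ d ∪ d, c ∩ c ∩ d)
Apply R3:  consuming c, c, d;  z := c ∩ g(c, d, d)
The variable takes the whole remainder — replace the entire application.
Result:  c ∩ g(c, d, d) ∪ d ∩ g(c, d, d) ∪ d ∩ g(c, d, d) ∪ d ∩ g(c, d, d) ∪ g(c ∩ d ∩ d, c ∪ d ∪ d, c ∩ c ∩ d)

Answer: c ∩ g(c, d, d) ∪ d ∩ g(c, d, d) ∪ d ∩ g(c, d, d) ∪ d ∩ g(c, d, d) ∪ g(c ∩ d ∩ d, c ∪ d ∪ d, c ∩ c ∩ d)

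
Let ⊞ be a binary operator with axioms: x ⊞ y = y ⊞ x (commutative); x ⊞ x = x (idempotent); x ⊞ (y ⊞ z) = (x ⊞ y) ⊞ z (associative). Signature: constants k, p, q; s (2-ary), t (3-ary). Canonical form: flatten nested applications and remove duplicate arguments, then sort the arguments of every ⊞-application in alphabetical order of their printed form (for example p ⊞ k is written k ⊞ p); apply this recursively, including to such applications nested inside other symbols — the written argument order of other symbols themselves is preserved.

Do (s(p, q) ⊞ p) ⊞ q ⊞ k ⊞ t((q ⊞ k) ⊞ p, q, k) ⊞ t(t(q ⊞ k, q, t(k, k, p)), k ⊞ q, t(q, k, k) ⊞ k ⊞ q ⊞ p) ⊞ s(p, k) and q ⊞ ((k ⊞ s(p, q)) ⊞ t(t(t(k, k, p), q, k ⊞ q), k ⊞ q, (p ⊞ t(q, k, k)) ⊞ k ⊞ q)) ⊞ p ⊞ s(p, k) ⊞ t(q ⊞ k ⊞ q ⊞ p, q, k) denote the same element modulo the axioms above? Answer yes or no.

Answer: no — k ⊞ p ⊞ q ⊞ s(p, k) ⊞ s(p, q) ⊞ t(k ⊞ p ⊞ q, q, k) ⊞ t(t(k ⊞ q, q, t(k, k, p)), k ⊞ q, k ⊞ p ⊞ q ⊞ t(q, k, k)) vs k ⊞ p ⊞ q ⊞ s(p, k) ⊞ s(p, q) ⊞ t(k ⊞ p ⊞ q, q, k) ⊞ t(t(t(k, k, p), q, k ⊞ q), k ⊞ q, k ⊞ p ⊞ q ⊞ t(q, k, k))

Derivation:
Left:  (s(p, q) ⊞ p) ⊞ q ⊞ k ⊞ t((q ⊞ k) ⊞ p, q, k) ⊞ t(t(q ⊞ k, q, t(k, k, p)), k ⊞ q, t(q, k, k) ⊞ k ⊞ q ⊞ p) ⊞ s(p, k)
  Un-nest:  s(p, q) ⊞ p ⊞ q ⊞ k ⊞ t((q ⊞ k) ⊞ p, q, k) ⊞ t(t(q ⊞ k, q, t(k, k, p)), k ⊞ q, t(q, k, k) ⊞ k ⊞ q ⊞ p) ⊞ s(p, k)
  Inside:  t((q ⊞ k) ⊞ p, q, k)  →  t(k ⊞ p ⊞ q, q, k)
  Canonicalize subterm:  t(t(q ⊞ k, q, t(k, k, p)), k ⊞ q, t(q, k, k) ⊞ k ⊞ q ⊞ p)  →  t(t(k ⊞ q, q, t(k, k, p)), k ⊞ q, k ⊞ p ⊞ q ⊞ t(q, k, k))
  Sort arguments:  k ⊞ p ⊞ q ⊞ s(p, k) ⊞ s(p, q) ⊞ t(k ⊞ p ⊞ q, q, k) ⊞ t(t(k ⊞ q, q, t(k, k, p)), k ⊞ q, k ⊞ p ⊞ q ⊞ t(q, k, k))
Right:  q ⊞ ((k ⊞ s(p, q)) ⊞ t(t(t(k, k, p), q, k ⊞ q), k ⊞ q, (p ⊞ t(q, k, k)) ⊞ k ⊞ q)) ⊞ p ⊞ s(p, k) ⊞ t(q ⊞ k ⊞ q ⊞ p, q, k)
  Flatten:  q ⊞ k ⊞ s(p, q) ⊞ t(t(t(k, k, p), q, k ⊞ q), k ⊞ q, (p ⊞ t(q, k, k)) ⊞ k ⊞ q) ⊞ p ⊞ s(p, k) ⊞ t(q ⊞ k ⊞ q ⊞ p, q, k)
  Inside:  t(t(t(k, k, p), q, k ⊞ q), k ⊞ q, (p ⊞ t(q, k, k)) ⊞ k ⊞ q)  →  t(t(t(k, k, p), q, k ⊞ q), k ⊞ q, k ⊞ p ⊞ q ⊞ t(q, k, k))
  Simplify inside:  t(q ⊞ k ⊞ q ⊞ p, q, k)  →  t(k ⊞ p ⊞ q, q, k)
  Order the arguments:  k ⊞ p ⊞ q ⊞ s(p, k) ⊞ s(p, q) ⊞ t(k ⊞ p ⊞ q, q, k) ⊞ t(t(t(k, k, p), q, k ⊞ q), k ⊞ q, k ⊞ p ⊞ q ⊞ t(q, k, k))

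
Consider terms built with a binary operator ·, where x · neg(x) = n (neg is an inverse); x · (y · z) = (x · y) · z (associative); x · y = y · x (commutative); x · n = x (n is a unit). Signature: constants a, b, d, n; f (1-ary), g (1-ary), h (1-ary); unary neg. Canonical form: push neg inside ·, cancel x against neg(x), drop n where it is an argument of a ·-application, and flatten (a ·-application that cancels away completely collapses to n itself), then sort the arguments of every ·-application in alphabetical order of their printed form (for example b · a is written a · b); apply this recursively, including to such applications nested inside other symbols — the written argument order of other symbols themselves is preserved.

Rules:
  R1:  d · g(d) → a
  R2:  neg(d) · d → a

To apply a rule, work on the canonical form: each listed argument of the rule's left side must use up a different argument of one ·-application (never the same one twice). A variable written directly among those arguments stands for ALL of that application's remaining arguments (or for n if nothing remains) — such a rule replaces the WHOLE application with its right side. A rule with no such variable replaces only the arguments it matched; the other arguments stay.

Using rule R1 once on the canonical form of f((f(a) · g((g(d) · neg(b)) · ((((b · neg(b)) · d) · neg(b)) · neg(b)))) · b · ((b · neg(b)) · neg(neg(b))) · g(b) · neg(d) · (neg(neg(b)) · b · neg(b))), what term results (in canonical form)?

Answer: f(b · b · b · f(a) · g(a · neg(b) · neg(b) · neg(b)) · g(b) · neg(d))

Derivation:
Canonical form:  f(b · b · b · f(a) · g(b) · g(d · g(d) · neg(b) · neg(b) · neg(b)) · neg(d))
R1 matches:  uses d, g(d)
Giving:  f(b · b · b · f(a) · g(a · neg(b) · neg(b) · neg(b)) · g(b) · neg(d))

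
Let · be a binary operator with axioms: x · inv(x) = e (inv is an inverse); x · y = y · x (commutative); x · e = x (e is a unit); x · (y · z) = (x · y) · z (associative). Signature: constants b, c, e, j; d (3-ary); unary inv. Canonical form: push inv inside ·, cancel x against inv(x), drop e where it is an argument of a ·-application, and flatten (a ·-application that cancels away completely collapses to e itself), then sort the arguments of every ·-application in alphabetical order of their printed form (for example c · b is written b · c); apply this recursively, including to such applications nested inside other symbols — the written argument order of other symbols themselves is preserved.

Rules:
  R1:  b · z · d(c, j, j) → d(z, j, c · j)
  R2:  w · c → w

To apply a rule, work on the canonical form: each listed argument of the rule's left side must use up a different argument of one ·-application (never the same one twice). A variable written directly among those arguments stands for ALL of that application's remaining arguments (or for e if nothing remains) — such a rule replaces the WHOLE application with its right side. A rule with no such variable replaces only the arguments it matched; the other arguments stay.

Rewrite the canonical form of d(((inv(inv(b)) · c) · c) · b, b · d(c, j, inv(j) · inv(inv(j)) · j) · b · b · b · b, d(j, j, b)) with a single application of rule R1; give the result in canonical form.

Answer: d(b · b · c · c, d(b · b · b · b, j, c · j), d(j, j, b))

Derivation:
Canonical form:  d(b · b · c · c, b · b · b · b · b · d(c, j, j), d(j, j, b))
Apply R1:  consuming b, d(c, j, j);  z := b · b · b · b
The variable takes the whole remainder — replace the entire application.
Giving:  d(b · b · c · c, d(b · b · b · b, j, c · j), d(j, j, b))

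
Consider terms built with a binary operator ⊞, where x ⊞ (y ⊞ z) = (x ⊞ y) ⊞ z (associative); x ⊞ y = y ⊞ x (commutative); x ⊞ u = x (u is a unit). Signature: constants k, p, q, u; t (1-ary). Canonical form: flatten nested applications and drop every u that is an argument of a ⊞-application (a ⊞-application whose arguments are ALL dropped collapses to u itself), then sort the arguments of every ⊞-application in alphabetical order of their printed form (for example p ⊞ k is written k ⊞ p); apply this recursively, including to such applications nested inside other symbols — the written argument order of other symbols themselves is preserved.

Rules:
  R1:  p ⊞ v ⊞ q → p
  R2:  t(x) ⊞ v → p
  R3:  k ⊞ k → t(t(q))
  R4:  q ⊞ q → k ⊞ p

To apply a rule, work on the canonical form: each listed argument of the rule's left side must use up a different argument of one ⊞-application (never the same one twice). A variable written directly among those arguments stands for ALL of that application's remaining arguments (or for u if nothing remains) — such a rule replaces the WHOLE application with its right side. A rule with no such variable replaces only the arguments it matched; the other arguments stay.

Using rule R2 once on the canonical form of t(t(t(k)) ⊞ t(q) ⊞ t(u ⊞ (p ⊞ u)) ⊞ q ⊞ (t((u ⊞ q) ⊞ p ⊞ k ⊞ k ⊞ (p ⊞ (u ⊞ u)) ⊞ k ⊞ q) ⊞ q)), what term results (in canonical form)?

Answer: t(p)

Derivation:
Canonical form:  t(q ⊞ q ⊞ t(k ⊞ k ⊞ k ⊞ p ⊞ p ⊞ q ⊞ q) ⊞ t(p) ⊞ t(q) ⊞ t(t(k)))
Apply R2:  consuming t(k ⊞ k ⊞ k ⊞ p ⊞ p ⊞ q ⊞ q);  v := q ⊞ q ⊞ t(p) ⊞ t(q) ⊞ t(t(k)), x := k ⊞ k ⊞ k ⊞ p ⊞ p ⊞ q ⊞ q
The extension variable absorbs all remaining arguments, so the whole application is rewritten.
Giving:  t(p)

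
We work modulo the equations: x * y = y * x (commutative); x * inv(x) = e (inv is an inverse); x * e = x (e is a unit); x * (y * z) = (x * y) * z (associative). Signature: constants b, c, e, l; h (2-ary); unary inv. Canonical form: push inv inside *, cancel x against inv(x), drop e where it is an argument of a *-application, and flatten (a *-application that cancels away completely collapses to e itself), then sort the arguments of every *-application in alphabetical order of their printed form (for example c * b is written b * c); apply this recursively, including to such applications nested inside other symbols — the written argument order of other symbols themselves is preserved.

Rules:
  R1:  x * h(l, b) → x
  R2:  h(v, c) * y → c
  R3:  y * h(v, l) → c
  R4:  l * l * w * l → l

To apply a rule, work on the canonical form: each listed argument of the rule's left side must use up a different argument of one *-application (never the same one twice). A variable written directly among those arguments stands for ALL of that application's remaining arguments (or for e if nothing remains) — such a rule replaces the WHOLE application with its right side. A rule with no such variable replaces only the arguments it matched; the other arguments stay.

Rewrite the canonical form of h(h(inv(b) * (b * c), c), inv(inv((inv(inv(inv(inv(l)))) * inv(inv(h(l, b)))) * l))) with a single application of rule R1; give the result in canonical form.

Answer: h(h(c, c), l * l)

Derivation:
Canonical form:  h(h(c, c), h(l, b) * l * l)
Apply R1:  consuming h(l, b);  x := l * l
The variable takes the whole remainder — replace the entire application.
Result:  h(h(c, c), l * l)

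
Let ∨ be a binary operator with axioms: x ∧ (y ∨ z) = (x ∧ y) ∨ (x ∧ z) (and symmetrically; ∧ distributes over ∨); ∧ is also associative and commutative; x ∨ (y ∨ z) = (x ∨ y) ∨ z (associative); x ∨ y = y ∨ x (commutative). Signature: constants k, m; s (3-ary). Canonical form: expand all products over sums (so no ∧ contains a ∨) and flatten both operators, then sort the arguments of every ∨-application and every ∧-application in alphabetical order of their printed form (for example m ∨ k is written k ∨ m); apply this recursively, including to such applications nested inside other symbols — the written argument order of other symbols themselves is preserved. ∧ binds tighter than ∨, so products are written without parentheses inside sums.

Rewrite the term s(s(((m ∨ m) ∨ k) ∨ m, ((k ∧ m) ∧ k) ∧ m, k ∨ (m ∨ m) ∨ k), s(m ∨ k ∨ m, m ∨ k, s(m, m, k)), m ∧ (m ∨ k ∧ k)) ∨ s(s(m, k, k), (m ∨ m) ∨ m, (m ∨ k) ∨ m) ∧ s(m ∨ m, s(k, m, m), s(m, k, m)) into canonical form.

Answer: s(m ∨ m, s(k, m, m), s(m, k, m)) ∧ s(s(m, k, k), m ∨ m ∨ m, k ∨ m ∨ m) ∨ s(s(k ∨ m ∨ m ∨ m, k ∧ k ∧ m ∧ m, k ∨ k ∨ m ∨ m), s(k ∨ m ∨ m, k ∨ m, s(m, m, k)), k ∧ k ∧ m ∨ m ∧ m)

Derivation:
Expand:  s(s(k ∨ m ∨ m ∨ m, k ∧ k ∧ m ∧ m, k ∨ k ∨ m ∨ m), s(k ∨ m ∨ m, k ∨ m, s(m, m, k)), k ∧ k ∧ m ∨ m ∧ m) ∨ s(m ∨ m, s(k, m, m), s(m, k, m)) ∧ s(s(m, k, k), m ∨ m ∨ m, k ∨ m ∨ m)
Order the arguments:  s(m ∨ m, s(k, m, m), s(m, k, m)) ∧ s(s(m, k, k), m ∨ m ∨ m, k ∨ m ∨ m) ∨ s(s(k ∨ m ∨ m ∨ m, k ∧ k ∧ m ∧ m, k ∨ k ∨ m ∨ m), s(k ∨ m ∨ m, k ∨ m, s(m, m, k)), k ∧ k ∧ m ∨ m ∧ m)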